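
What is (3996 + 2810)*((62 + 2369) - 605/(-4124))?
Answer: 34118644747/2062 ≈ 1.6546e+7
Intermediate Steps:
(3996 + 2810)*((62 + 2369) - 605/(-4124)) = 6806*(2431 - 605*(-1/4124)) = 6806*(2431 + 605/4124) = 6806*(10026049/4124) = 34118644747/2062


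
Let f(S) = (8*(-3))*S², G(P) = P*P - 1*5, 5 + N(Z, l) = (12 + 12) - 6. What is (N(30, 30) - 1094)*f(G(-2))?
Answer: 25944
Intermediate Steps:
N(Z, l) = 13 (N(Z, l) = -5 + ((12 + 12) - 6) = -5 + (24 - 6) = -5 + 18 = 13)
G(P) = -5 + P² (G(P) = P² - 5 = -5 + P²)
f(S) = -24*S²
(N(30, 30) - 1094)*f(G(-2)) = (13 - 1094)*(-24*(-5 + (-2)²)²) = -(-25944)*(-5 + 4)² = -(-25944)*(-1)² = -(-25944) = -1081*(-24) = 25944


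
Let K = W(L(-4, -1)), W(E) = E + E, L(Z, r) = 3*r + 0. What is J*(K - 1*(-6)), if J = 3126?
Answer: 0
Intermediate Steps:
L(Z, r) = 3*r
W(E) = 2*E
K = -6 (K = 2*(3*(-1)) = 2*(-3) = -6)
J*(K - 1*(-6)) = 3126*(-6 - 1*(-6)) = 3126*(-6 + 6) = 3126*0 = 0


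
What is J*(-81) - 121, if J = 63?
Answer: -5224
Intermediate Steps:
J*(-81) - 121 = 63*(-81) - 121 = -5103 - 121 = -5224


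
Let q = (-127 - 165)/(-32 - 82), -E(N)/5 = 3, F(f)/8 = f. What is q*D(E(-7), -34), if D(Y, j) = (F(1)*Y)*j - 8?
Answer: 594512/57 ≈ 10430.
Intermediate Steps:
F(f) = 8*f
E(N) = -15 (E(N) = -5*3 = -15)
D(Y, j) = -8 + 8*Y*j (D(Y, j) = ((8*1)*Y)*j - 8 = (8*Y)*j - 8 = 8*Y*j - 8 = -8 + 8*Y*j)
q = 146/57 (q = -292/(-114) = -292*(-1/114) = 146/57 ≈ 2.5614)
q*D(E(-7), -34) = 146*(-8 + 8*(-15)*(-34))/57 = 146*(-8 + 4080)/57 = (146/57)*4072 = 594512/57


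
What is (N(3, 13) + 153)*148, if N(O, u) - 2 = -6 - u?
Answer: 20128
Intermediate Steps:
N(O, u) = -4 - u (N(O, u) = 2 + (-6 - u) = -4 - u)
(N(3, 13) + 153)*148 = ((-4 - 1*13) + 153)*148 = ((-4 - 13) + 153)*148 = (-17 + 153)*148 = 136*148 = 20128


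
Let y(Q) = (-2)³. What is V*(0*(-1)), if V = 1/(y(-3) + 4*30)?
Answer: 0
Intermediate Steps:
y(Q) = -8
V = 1/112 (V = 1/(-8 + 4*30) = 1/(-8 + 120) = 1/112 ≈ 0.0089286)
V*(0*(-1)) = (0*(-1))/112 = (1/112)*0 = 0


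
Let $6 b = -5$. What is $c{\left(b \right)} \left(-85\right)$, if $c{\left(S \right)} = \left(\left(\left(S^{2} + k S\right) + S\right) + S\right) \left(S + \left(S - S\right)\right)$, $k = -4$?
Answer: $\frac{36125}{216} \approx 167.25$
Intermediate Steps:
$b = - \frac{5}{6}$ ($b = \frac{1}{6} \left(-5\right) = - \frac{5}{6} \approx -0.83333$)
$c{\left(S \right)} = S \left(S^{2} - 2 S\right)$ ($c{\left(S \right)} = \left(\left(\left(S^{2} - 4 S\right) + S\right) + S\right) \left(S + \left(S - S\right)\right) = \left(\left(S^{2} - 3 S\right) + S\right) \left(S + 0\right) = \left(S^{2} - 2 S\right) S = S \left(S^{2} - 2 S\right)$)
$c{\left(b \right)} \left(-85\right) = \left(- \frac{5}{6}\right)^{2} \left(-2 - \frac{5}{6}\right) \left(-85\right) = \frac{25}{36} \left(- \frac{17}{6}\right) \left(-85\right) = \left(- \frac{425}{216}\right) \left(-85\right) = \frac{36125}{216}$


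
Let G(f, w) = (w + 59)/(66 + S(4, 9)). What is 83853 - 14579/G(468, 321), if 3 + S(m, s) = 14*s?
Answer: 29108709/380 ≈ 76602.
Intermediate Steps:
S(m, s) = -3 + 14*s
G(f, w) = 59/189 + w/189 (G(f, w) = (w + 59)/(66 + (-3 + 14*9)) = (59 + w)/(66 + (-3 + 126)) = (59 + w)/(66 + 123) = (59 + w)/189 = (59 + w)*(1/189) = 59/189 + w/189)
83853 - 14579/G(468, 321) = 83853 - 14579/(59/189 + (1/189)*321) = 83853 - 14579/(59/189 + 107/63) = 83853 - 14579/380/189 = 83853 - 14579*189/380 = 83853 - 2755431/380 = 29108709/380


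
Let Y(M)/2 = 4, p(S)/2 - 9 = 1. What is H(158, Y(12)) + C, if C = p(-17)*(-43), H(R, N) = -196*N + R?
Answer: -2270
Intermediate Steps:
p(S) = 20 (p(S) = 18 + 2*1 = 18 + 2 = 20)
Y(M) = 8 (Y(M) = 2*4 = 8)
H(R, N) = R - 196*N
C = -860 (C = 20*(-43) = -860)
H(158, Y(12)) + C = (158 - 196*8) - 860 = (158 - 1568) - 860 = -1410 - 860 = -2270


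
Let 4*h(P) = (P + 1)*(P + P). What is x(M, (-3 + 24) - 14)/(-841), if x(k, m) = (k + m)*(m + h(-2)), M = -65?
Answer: 16/29 ≈ 0.55172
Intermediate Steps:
h(P) = P*(1 + P)/2 (h(P) = ((P + 1)*(P + P))/4 = ((1 + P)*(2*P))/4 = (2*P*(1 + P))/4 = P*(1 + P)/2)
x(k, m) = (1 + m)*(k + m) (x(k, m) = (k + m)*(m + (½)*(-2)*(1 - 2)) = (k + m)*(m + (½)*(-2)*(-1)) = (k + m)*(m + 1) = (k + m)*(1 + m) = (1 + m)*(k + m))
x(M, (-3 + 24) - 14)/(-841) = (-65 + ((-3 + 24) - 14) + ((-3 + 24) - 14)² - 65*((-3 + 24) - 14))/(-841) = (-65 + (21 - 14) + (21 - 14)² - 65*(21 - 14))*(-1/841) = (-65 + 7 + 7² - 65*7)*(-1/841) = (-65 + 7 + 49 - 455)*(-1/841) = -464*(-1/841) = 16/29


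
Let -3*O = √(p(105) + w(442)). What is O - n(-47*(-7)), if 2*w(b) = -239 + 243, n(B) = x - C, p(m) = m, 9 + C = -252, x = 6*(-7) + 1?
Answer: -220 - √107/3 ≈ -223.45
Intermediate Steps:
x = -41 (x = -42 + 1 = -41)
C = -261 (C = -9 - 252 = -261)
n(B) = 220 (n(B) = -41 - 1*(-261) = -41 + 261 = 220)
w(b) = 2 (w(b) = (-239 + 243)/2 = (½)*4 = 2)
O = -√107/3 (O = -√(105 + 2)/3 = -√107/3 ≈ -3.4480)
O - n(-47*(-7)) = -√107/3 - 1*220 = -√107/3 - 220 = -220 - √107/3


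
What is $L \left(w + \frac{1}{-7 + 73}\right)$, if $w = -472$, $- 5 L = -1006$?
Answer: $- \frac{15668953}{165} \approx -94963.0$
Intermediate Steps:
$L = \frac{1006}{5}$ ($L = \left(- \frac{1}{5}\right) \left(-1006\right) = \frac{1006}{5} \approx 201.2$)
$L \left(w + \frac{1}{-7 + 73}\right) = \frac{1006 \left(-472 + \frac{1}{-7 + 73}\right)}{5} = \frac{1006 \left(-472 + \frac{1}{66}\right)}{5} = \frac{1006}{5} \left(- \frac{31151}{66}\right) = - \frac{15668953}{165}$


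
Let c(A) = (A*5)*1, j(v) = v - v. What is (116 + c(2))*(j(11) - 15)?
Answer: -1890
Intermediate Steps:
j(v) = 0
c(A) = 5*A (c(A) = (5*A)*1 = 5*A)
(116 + c(2))*(j(11) - 15) = (116 + 5*2)*(0 - 15) = (116 + 10)*(-15) = 126*(-15) = -1890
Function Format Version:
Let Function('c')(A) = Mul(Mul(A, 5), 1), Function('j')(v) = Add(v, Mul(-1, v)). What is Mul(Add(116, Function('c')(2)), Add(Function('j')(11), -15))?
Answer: -1890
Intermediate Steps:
Function('j')(v) = 0
Function('c')(A) = Mul(5, A) (Function('c')(A) = Mul(Mul(5, A), 1) = Mul(5, A))
Mul(Add(116, Function('c')(2)), Add(Function('j')(11), -15)) = Mul(Add(116, Mul(5, 2)), Add(0, -15)) = Mul(Add(116, 10), -15) = Mul(126, -15) = -1890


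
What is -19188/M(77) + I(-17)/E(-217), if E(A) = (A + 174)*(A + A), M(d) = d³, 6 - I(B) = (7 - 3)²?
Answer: -25903699/608558489 ≈ -0.042566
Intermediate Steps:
I(B) = -10 (I(B) = 6 - (7 - 3)² = 6 - 1*4² = 6 - 1*16 = 6 - 16 = -10)
E(A) = 2*A*(174 + A) (E(A) = (174 + A)*(2*A) = 2*A*(174 + A))
-19188/M(77) + I(-17)/E(-217) = -19188/(77³) - 10*(-1/(434*(174 - 217))) = -19188/456533 - 10/(2*(-217)*(-43)) = -19188*1/456533 - 10/18662 = -19188/456533 - 10*1/18662 = -19188/456533 - 5/9331 = -25903699/608558489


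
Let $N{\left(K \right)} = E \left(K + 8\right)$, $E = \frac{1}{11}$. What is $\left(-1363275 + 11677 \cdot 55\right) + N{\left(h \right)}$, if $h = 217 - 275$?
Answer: $- \frac{7931490}{11} \approx -7.2104 \cdot 10^{5}$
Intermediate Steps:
$h = -58$ ($h = 217 - 275 = -58$)
$E = \frac{1}{11} \approx 0.090909$
$N{\left(K \right)} = \frac{8}{11} + \frac{K}{11}$ ($N{\left(K \right)} = \frac{K + 8}{11} = \frac{8 + K}{11} = \frac{8}{11} + \frac{K}{11}$)
$\left(-1363275 + 11677 \cdot 55\right) + N{\left(h \right)} = \left(-1363275 + 11677 \cdot 55\right) + \left(\frac{8}{11} + \frac{1}{11} \left(-58\right)\right) = \left(-1363275 + 642235\right) + \left(\frac{8}{11} - \frac{58}{11}\right) = -721040 - \frac{50}{11} = - \frac{7931490}{11}$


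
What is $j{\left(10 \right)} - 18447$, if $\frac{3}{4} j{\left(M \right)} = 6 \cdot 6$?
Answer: $-18399$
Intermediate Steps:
$j{\left(M \right)} = 48$ ($j{\left(M \right)} = \frac{4 \cdot 6 \cdot 6}{3} = \frac{4}{3} \cdot 36 = 48$)
$j{\left(10 \right)} - 18447 = 48 - 18447 = -18399$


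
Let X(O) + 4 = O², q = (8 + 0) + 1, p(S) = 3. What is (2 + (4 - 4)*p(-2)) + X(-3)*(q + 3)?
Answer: 62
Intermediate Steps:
q = 9 (q = 8 + 1 = 9)
X(O) = -4 + O²
(2 + (4 - 4)*p(-2)) + X(-3)*(q + 3) = (2 + (4 - 4)*3) + (-4 + (-3)²)*(9 + 3) = (2 + 0*3) + (-4 + 9)*12 = (2 + 0) + 5*12 = 2 + 60 = 62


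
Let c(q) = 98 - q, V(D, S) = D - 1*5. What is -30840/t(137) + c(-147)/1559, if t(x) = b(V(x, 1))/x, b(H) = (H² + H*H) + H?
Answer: -109638827/908897 ≈ -120.63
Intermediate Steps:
V(D, S) = -5 + D (V(D, S) = D - 5 = -5 + D)
b(H) = H + 2*H² (b(H) = (H² + H²) + H = 2*H² + H = H + 2*H²)
t(x) = (-9 + 2*x)*(-5 + x)/x (t(x) = ((-5 + x)*(1 + 2*(-5 + x)))/x = ((-5 + x)*(1 + (-10 + 2*x)))/x = ((-5 + x)*(-9 + 2*x))/x = ((-9 + 2*x)*(-5 + x))/x = (-9 + 2*x)*(-5 + x)/x)
-30840/t(137) + c(-147)/1559 = -30840/(-19 + 2*137 + 45/137) + (98 - 1*(-147))/1559 = -30840/(-19 + 274 + 45*(1/137)) + (98 + 147)*(1/1559) = -30840/(-19 + 274 + 45/137) + 245*(1/1559) = -30840/34980/137 + 245/1559 = -30840*137/34980 + 245/1559 = -70418/583 + 245/1559 = -109638827/908897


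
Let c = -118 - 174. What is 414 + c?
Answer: 122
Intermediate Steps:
c = -292
414 + c = 414 - 292 = 122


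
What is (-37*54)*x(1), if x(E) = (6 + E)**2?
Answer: -97902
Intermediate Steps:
(-37*54)*x(1) = (-37*54)*(6 + 1)**2 = -1998*7**2 = -1998*49 = -97902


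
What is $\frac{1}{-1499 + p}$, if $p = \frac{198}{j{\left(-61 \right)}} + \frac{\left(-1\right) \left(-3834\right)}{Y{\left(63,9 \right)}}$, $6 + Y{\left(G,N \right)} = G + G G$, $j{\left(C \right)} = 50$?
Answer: $- \frac{16775}{25063321} \approx -0.0006693$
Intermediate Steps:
$Y{\left(G,N \right)} = -6 + G + G^{2}$ ($Y{\left(G,N \right)} = -6 + \left(G + G G\right) = -6 + \left(G + G^{2}\right) = -6 + G + G^{2}$)
$p = \frac{82404}{16775}$ ($p = \frac{198}{50} + \frac{\left(-1\right) \left(-3834\right)}{-6 + 63 + 63^{2}} = 198 \cdot \frac{1}{50} + \frac{3834}{-6 + 63 + 3969} = \frac{99}{25} + \frac{3834}{4026} = \frac{99}{25} + 3834 \cdot \frac{1}{4026} = \frac{99}{25} + \frac{639}{671} = \frac{82404}{16775} \approx 4.9123$)
$\frac{1}{-1499 + p} = \frac{1}{-1499 + \frac{82404}{16775}} = \frac{1}{- \frac{25063321}{16775}} = - \frac{16775}{25063321}$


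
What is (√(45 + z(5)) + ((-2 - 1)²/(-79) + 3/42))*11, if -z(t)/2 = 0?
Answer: -517/1106 + 33*√5 ≈ 73.323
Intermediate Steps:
z(t) = 0 (z(t) = -2*0 = 0)
(√(45 + z(5)) + ((-2 - 1)²/(-79) + 3/42))*11 = (√(45 + 0) + ((-2 - 1)²/(-79) + 3/42))*11 = (√45 + ((-3)²*(-1/79) + 3*(1/42)))*11 = (3*√5 + (9*(-1/79) + 1/14))*11 = (3*√5 + (-9/79 + 1/14))*11 = (3*√5 - 47/1106)*11 = (-47/1106 + 3*√5)*11 = -517/1106 + 33*√5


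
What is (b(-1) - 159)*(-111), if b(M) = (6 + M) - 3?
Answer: 17427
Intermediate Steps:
b(M) = 3 + M
(b(-1) - 159)*(-111) = ((3 - 1) - 159)*(-111) = (2 - 159)*(-111) = -157*(-111) = 17427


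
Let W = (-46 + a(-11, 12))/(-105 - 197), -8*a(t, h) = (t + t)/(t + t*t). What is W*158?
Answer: 145281/6040 ≈ 24.053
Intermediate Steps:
a(t, h) = -t/(4*(t + t**2)) (a(t, h) = -(t + t)/(8*(t + t*t)) = -2*t/(8*(t + t**2)) = -t/(4*(t + t**2)))
W = 1839/12080 (W = (-46 - 1/(4 + 4*(-11)))/(-105 - 197) = (-46 - 1/(4 - 44))/(-302) = (-46 - 1/(-40))*(-1/302) = (-46 - 1*(-1/40))*(-1/302) = (-46 + 1/40)*(-1/302) = -1839/40*(-1/302) = 1839/12080 ≈ 0.15224)
W*158 = (1839/12080)*158 = 145281/6040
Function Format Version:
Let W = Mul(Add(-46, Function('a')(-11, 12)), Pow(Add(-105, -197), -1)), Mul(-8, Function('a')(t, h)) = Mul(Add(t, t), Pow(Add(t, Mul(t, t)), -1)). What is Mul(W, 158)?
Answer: Rational(145281, 6040) ≈ 24.053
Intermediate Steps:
Function('a')(t, h) = Mul(Rational(-1, 4), t, Pow(Add(t, Pow(t, 2)), -1)) (Function('a')(t, h) = Mul(Rational(-1, 8), Mul(Add(t, t), Pow(Add(t, Mul(t, t)), -1))) = Mul(Rational(-1, 8), Mul(Mul(2, t), Pow(Add(t, Pow(t, 2)), -1))) = Mul(Rational(-1, 8), Mul(2, t, Pow(Add(t, Pow(t, 2)), -1))) = Mul(Rational(-1, 4), t, Pow(Add(t, Pow(t, 2)), -1)))
W = Rational(1839, 12080) (W = Mul(Add(-46, Mul(-1, Pow(Add(4, Mul(4, -11)), -1))), Pow(Add(-105, -197), -1)) = Mul(Add(-46, Mul(-1, Pow(Add(4, -44), -1))), Pow(-302, -1)) = Mul(Add(-46, Mul(-1, Pow(-40, -1))), Rational(-1, 302)) = Mul(Add(-46, Mul(-1, Rational(-1, 40))), Rational(-1, 302)) = Mul(Add(-46, Rational(1, 40)), Rational(-1, 302)) = Mul(Rational(-1839, 40), Rational(-1, 302)) = Rational(1839, 12080) ≈ 0.15224)
Mul(W, 158) = Mul(Rational(1839, 12080), 158) = Rational(145281, 6040)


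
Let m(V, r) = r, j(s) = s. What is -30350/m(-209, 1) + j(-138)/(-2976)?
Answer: -15053577/496 ≈ -30350.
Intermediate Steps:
-30350/m(-209, 1) + j(-138)/(-2976) = -30350/1 - 138/(-2976) = -30350*1 - 138*(-1/2976) = -30350 + 23/496 = -15053577/496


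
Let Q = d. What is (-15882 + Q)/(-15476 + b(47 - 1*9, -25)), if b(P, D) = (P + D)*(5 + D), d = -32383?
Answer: 6895/2248 ≈ 3.0672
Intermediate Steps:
b(P, D) = (5 + D)*(D + P) (b(P, D) = (D + P)*(5 + D) = (5 + D)*(D + P))
Q = -32383
(-15882 + Q)/(-15476 + b(47 - 1*9, -25)) = (-15882 - 32383)/(-15476 + ((-25)² + 5*(-25) + 5*(47 - 1*9) - 25*(47 - 1*9))) = -48265/(-15476 + (625 - 125 + 5*(47 - 9) - 25*(47 - 9))) = -48265/(-15476 + (625 - 125 + 5*38 - 25*38)) = -48265/(-15476 + (625 - 125 + 190 - 950)) = -48265/(-15476 - 260) = -48265/(-15736) = -48265*(-1/15736) = 6895/2248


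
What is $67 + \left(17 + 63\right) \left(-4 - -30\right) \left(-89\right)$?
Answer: $-185053$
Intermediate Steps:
$67 + \left(17 + 63\right) \left(-4 - -30\right) \left(-89\right) = 67 + 80 \left(-4 + 30\right) \left(-89\right) = 67 + 80 \cdot 26 \left(-89\right) = 67 + 2080 \left(-89\right) = 67 - 185120 = -185053$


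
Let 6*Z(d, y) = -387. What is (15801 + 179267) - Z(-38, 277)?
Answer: 390265/2 ≈ 1.9513e+5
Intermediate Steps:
Z(d, y) = -129/2 (Z(d, y) = (⅙)*(-387) = -129/2)
(15801 + 179267) - Z(-38, 277) = (15801 + 179267) - 1*(-129/2) = 195068 + 129/2 = 390265/2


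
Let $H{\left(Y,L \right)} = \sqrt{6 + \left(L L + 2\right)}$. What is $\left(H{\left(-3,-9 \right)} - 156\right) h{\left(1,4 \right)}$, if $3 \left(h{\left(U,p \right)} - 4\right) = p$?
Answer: $-832 + \frac{16 \sqrt{89}}{3} \approx -781.69$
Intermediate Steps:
$H{\left(Y,L \right)} = \sqrt{8 + L^{2}}$ ($H{\left(Y,L \right)} = \sqrt{6 + \left(L^{2} + 2\right)} = \sqrt{6 + \left(2 + L^{2}\right)} = \sqrt{8 + L^{2}}$)
$h{\left(U,p \right)} = 4 + \frac{p}{3}$
$\left(H{\left(-3,-9 \right)} - 156\right) h{\left(1,4 \right)} = \left(\sqrt{8 + \left(-9\right)^{2}} - 156\right) \left(4 + \frac{1}{3} \cdot 4\right) = \left(\sqrt{8 + 81} - 156\right) \left(4 + \frac{4}{3}\right) = \left(\sqrt{89} - 156\right) \frac{16}{3} = \left(-156 + \sqrt{89}\right) \frac{16}{3} = -832 + \frac{16 \sqrt{89}}{3}$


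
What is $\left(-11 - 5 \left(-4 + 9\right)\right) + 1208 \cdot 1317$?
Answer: $1590900$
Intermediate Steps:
$\left(-11 - 5 \left(-4 + 9\right)\right) + 1208 \cdot 1317 = \left(-11 - 25\right) + 1590936 = -36 + 1590936 = 1590900$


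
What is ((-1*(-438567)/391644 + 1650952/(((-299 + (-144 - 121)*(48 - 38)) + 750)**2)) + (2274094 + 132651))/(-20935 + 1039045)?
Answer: 101288412483383903/42847365642706152 ≈ 2.3639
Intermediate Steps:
((-1*(-438567)/391644 + 1650952/(((-299 + (-144 - 121)*(48 - 38)) + 750)**2)) + (2274094 + 132651))/(-20935 + 1039045) = ((438567*(1/391644) + 1650952/(((-299 - 265*10) + 750)**2)) + 2406745)/1018110 = ((146189/130548 + 1650952/(((-299 - 2650) + 750)**2)) + 2406745)*(1/1018110) = ((146189/130548 + 1650952/((-2949 + 750)**2)) + 2406745)*(1/1018110) = ((146189/130548 + 1650952/((-2199)**2)) + 2406745)*(1/1018110) = ((146189/130548 + 1650952/4835601) + 2406745)*(1/1018110) = (307480052095/210426013116 + 2406745)*(1/1018110) = (506442062416919515/210426013116)*(1/1018110) = 101288412483383903/42847365642706152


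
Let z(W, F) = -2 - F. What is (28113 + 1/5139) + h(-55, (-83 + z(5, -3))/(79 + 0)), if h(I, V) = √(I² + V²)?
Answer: 144472708/5139 + √18885749/79 ≈ 28168.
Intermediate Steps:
(28113 + 1/5139) + h(-55, (-83 + z(5, -3))/(79 + 0)) = (28113 + 1/5139) + √((-55)² + ((-83 + (-2 - 1*(-3)))/(79 + 0))²) = (28113 + 1/5139) + √(3025 + ((-83 + (-2 + 3))/79)²) = 144472708/5139 + √(3025 + ((-83 + 1)*(1/79))²) = 144472708/5139 + √(3025 + (-82*1/79)²) = 144472708/5139 + √(3025 + (-82/79)²) = 144472708/5139 + √(3025 + 6724/6241) = 144472708/5139 + √(18885749/6241) = 144472708/5139 + √18885749/79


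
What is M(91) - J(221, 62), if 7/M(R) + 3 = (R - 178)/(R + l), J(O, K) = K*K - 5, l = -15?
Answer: -172831/45 ≈ -3840.7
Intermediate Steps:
J(O, K) = -5 + K² (J(O, K) = K² - 5 = -5 + K²)
M(R) = 7/(-3 + (-178 + R)/(-15 + R)) (M(R) = 7/(-3 + (R - 178)/(R - 15)) = 7/(-3 + (-178 + R)/(-15 + R)))
M(91) - J(221, 62) = 7*(15 - 1*91)/(133 + 2*91) - (-5 + 62²) = 7*(15 - 91)/(133 + 182) - (-5 + 3844) = 7*(-76)/315 - 1*3839 = 7*(1/315)*(-76) - 3839 = -76/45 - 3839 = -172831/45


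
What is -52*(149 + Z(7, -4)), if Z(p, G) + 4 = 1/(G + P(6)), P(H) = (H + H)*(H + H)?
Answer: -263913/35 ≈ -7540.4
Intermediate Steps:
P(H) = 4*H² (P(H) = (2*H)*(2*H) = 4*H²)
Z(p, G) = -4 + 1/(144 + G) (Z(p, G) = -4 + 1/(G + 4*6²) = -4 + 1/(G + 4*36) = -4 + 1/(G + 144) = -4 + 1/(144 + G))
-52*(149 + Z(7, -4)) = -52*(149 + (-575 - 4*(-4))/(144 - 4)) = -52*(149 + (-575 + 16)/140) = -52*(149 + (1/140)*(-559)) = -52*(149 - 559/140) = -52*20301/140 = -263913/35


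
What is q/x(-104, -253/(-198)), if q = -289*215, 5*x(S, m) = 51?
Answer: -18275/3 ≈ -6091.7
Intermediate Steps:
x(S, m) = 51/5 (x(S, m) = (⅕)*51 = 51/5)
q = -62135
q/x(-104, -253/(-198)) = -62135/51/5 = -62135*5/51 = -18275/3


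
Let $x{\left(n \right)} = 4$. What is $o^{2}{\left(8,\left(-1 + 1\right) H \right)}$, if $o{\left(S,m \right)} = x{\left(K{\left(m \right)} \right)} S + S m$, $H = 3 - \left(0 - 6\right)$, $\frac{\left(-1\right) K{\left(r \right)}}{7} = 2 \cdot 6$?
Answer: $1024$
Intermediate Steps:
$K{\left(r \right)} = -84$ ($K{\left(r \right)} = - 7 \cdot 2 \cdot 6 = \left(-7\right) 12 = -84$)
$H = 9$ ($H = 3 - \left(0 - 6\right) = 3 - -6 = 3 + 6 = 9$)
$o{\left(S,m \right)} = 4 S + S m$
$o^{2}{\left(8,\left(-1 + 1\right) H \right)} = \left(8 \left(4 + \left(-1 + 1\right) 9\right)\right)^{2} = \left(8 \left(4 + 0 \cdot 9\right)\right)^{2} = \left(8 \left(4 + 0\right)\right)^{2} = \left(8 \cdot 4\right)^{2} = 32^{2} = 1024$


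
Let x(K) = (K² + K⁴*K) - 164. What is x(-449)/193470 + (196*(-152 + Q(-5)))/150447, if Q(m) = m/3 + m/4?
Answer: -124793668718161207/1323044595 ≈ -9.4323e+7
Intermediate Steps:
Q(m) = 7*m/12 (Q(m) = m*(⅓) + m*(¼) = m/3 + m/4 = 7*m/12)
x(K) = -164 + K² + K⁵ (x(K) = (K² + K⁵) - 164 = -164 + K² + K⁵)
x(-449)/193470 + (196*(-152 + Q(-5)))/150447 = (-164 + (-449)² + (-449)⁵)/193470 + (196*(-152 + (7/12)*(-5)))/150447 = (-164 + 201601 - 18248690477249)*(1/193470) + (196*(-152 - 35/12))*(1/150447) = -18248690275812*1/193470 + (196*(-1859/12))*(1/150447) = -3041448379302/32245 - 91091/3*1/150447 = -3041448379302/32245 - 8281/41031 = -124793668718161207/1323044595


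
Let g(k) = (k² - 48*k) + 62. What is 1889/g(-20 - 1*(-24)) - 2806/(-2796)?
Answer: -206740/13281 ≈ -15.567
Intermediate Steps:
g(k) = 62 + k² - 48*k
1889/g(-20 - 1*(-24)) - 2806/(-2796) = 1889/(62 + (-20 - 1*(-24))² - 48*(-20 - 1*(-24))) - 2806/(-2796) = 1889/(62 + (-20 + 24)² - 48*(-20 + 24)) - 2806*(-1/2796) = 1889/(62 + 4² - 48*4) + 1403/1398 = 1889/(62 + 16 - 192) + 1403/1398 = 1889/(-114) + 1403/1398 = 1889*(-1/114) + 1403/1398 = -1889/114 + 1403/1398 = -206740/13281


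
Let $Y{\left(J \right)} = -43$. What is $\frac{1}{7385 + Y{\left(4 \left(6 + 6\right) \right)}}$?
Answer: $\frac{1}{7342} \approx 0.0001362$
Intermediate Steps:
$\frac{1}{7385 + Y{\left(4 \left(6 + 6\right) \right)}} = \frac{1}{7385 - 43} = \frac{1}{7342}$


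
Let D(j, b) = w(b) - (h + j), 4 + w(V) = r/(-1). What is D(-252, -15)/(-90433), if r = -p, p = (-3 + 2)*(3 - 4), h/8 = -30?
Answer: -489/90433 ≈ -0.0054073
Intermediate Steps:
h = -240 (h = 8*(-30) = -240)
p = 1 (p = -1*(-1) = 1)
r = -1 (r = -1*1 = -1)
w(V) = -3 (w(V) = -4 - 1/(-1) = -4 - 1*(-1) = -4 + 1 = -3)
D(j, b) = 237 - j (D(j, b) = -3 - (-240 + j) = -3 + (240 - j) = 237 - j)
D(-252, -15)/(-90433) = (237 - 1*(-252))/(-90433) = (237 + 252)*(-1/90433) = 489*(-1/90433) = -489/90433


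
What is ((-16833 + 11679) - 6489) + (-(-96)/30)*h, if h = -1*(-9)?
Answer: -58071/5 ≈ -11614.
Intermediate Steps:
h = 9
((-16833 + 11679) - 6489) + (-(-96)/30)*h = ((-16833 + 11679) - 6489) - (-96)/30*9 = (-5154 - 6489) - (-96)/30*9 = -11643 - 3*(-16/15)*9 = -11643 + (16/5)*9 = -11643 + 144/5 = -58071/5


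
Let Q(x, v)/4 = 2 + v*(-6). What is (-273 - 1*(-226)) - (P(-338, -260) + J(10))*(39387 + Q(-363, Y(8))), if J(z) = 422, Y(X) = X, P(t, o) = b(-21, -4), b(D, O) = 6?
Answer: -16778931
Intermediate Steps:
P(t, o) = 6
Q(x, v) = 8 - 24*v (Q(x, v) = 4*(2 + v*(-6)) = 4*(2 - 6*v) = 8 - 24*v)
(-273 - 1*(-226)) - (P(-338, -260) + J(10))*(39387 + Q(-363, Y(8))) = (-273 - 1*(-226)) - (6 + 422)*(39387 + (8 - 24*8)) = (-273 + 226) - 428*(39387 + (8 - 192)) = -47 - 428*(39387 - 184) = -47 - 428*39203 = -47 - 1*16778884 = -47 - 16778884 = -16778931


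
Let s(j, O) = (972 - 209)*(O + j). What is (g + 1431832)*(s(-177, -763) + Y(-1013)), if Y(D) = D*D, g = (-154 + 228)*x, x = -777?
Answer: 424599114966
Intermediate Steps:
g = -57498 (g = (-154 + 228)*(-777) = 74*(-777) = -57498)
Y(D) = D²
s(j, O) = 763*O + 763*j (s(j, O) = 763*(O + j) = 763*O + 763*j)
(g + 1431832)*(s(-177, -763) + Y(-1013)) = (-57498 + 1431832)*((763*(-763) + 763*(-177)) + (-1013)²) = 1374334*((-582169 - 135051) + 1026169) = 1374334*(-717220 + 1026169) = 1374334*308949 = 424599114966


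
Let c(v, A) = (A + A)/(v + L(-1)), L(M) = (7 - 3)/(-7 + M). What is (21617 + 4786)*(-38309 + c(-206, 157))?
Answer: -417754734735/413 ≈ -1.0115e+9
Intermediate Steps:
L(M) = 4/(-7 + M)
c(v, A) = 2*A/(-½ + v) (c(v, A) = (A + A)/(v + 4/(-7 - 1)) = (2*A)/(v + 4/(-8)) = (2*A)/(v + 4*(-⅛)) = (2*A)/(v - ½) = (2*A)/(-½ + v) = 2*A/(-½ + v))
(21617 + 4786)*(-38309 + c(-206, 157)) = (21617 + 4786)*(-38309 + 4*157/(-1 + 2*(-206))) = 26403*(-38309 + 4*157/(-1 - 412)) = 26403*(-38309 + 4*157/(-413)) = 26403*(-38309 + 4*157*(-1/413)) = 26403*(-38309 - 628/413) = 26403*(-15822245/413) = -417754734735/413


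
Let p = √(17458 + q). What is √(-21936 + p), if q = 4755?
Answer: √(-21936 + √22213) ≈ 147.6*I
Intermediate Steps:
p = √22213 (p = √(17458 + 4755) = √22213 ≈ 149.04)
√(-21936 + p) = √(-21936 + √22213)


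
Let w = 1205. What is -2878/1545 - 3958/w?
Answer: -383324/74469 ≈ -5.1474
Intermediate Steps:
-2878/1545 - 3958/w = -2878/1545 - 3958/1205 = -383324/74469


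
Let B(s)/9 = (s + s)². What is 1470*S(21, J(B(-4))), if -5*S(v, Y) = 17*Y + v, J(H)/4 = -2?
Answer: 33810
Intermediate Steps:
B(s) = 36*s² (B(s) = 9*(s + s)² = 9*(2*s)² = 9*(4*s²) = 36*s²)
J(H) = -8 (J(H) = 4*(-2) = -8)
S(v, Y) = -17*Y/5 - v/5 (S(v, Y) = -(17*Y + v)/5 = -(v + 17*Y)/5 = -17*Y/5 - v/5)
1470*S(21, J(B(-4))) = 1470*(-17/5*(-8) - ⅕*21) = 1470*(136/5 - 21/5) = 1470*23 = 33810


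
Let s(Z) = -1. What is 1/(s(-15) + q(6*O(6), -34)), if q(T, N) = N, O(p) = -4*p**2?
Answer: -1/35 ≈ -0.028571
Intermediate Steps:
1/(s(-15) + q(6*O(6), -34)) = 1/(-1 - 34) = 1/(-35) = -1/35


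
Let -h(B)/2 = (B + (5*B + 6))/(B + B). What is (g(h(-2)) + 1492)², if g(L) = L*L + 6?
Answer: 2271049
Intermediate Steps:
h(B) = -(6 + 6*B)/B (h(B) = -2*(B + (5*B + 6))/(B + B) = -2*(B + (6 + 5*B))/(2*B) = -2*(6 + 6*B)*1/(2*B) = -(6 + 6*B)/B)
g(L) = 6 + L² (g(L) = L² + 6 = 6 + L²)
(g(h(-2)) + 1492)² = ((6 + (-6 - 6/(-2))²) + 1492)² = ((6 + (-6 - 6*(-½))²) + 1492)² = ((6 + (-6 + 3)²) + 1492)² = ((6 + (-3)²) + 1492)² = ((6 + 9) + 1492)² = (15 + 1492)² = 1507² = 2271049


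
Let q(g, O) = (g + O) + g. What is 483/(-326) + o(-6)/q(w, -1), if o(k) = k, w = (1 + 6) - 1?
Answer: -7269/3586 ≈ -2.0271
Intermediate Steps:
w = 6 (w = 7 - 1 = 6)
q(g, O) = O + 2*g (q(g, O) = (O + g) + g = O + 2*g)
483/(-326) + o(-6)/q(w, -1) = 483/(-326) - 6/(-1 + 2*6) = 483*(-1/326) - 6/(-1 + 12) = -483/326 - 6/11 = -7269/3586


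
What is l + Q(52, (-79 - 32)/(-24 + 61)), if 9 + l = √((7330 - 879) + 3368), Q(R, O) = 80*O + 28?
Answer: -221 + 3*√1091 ≈ -121.91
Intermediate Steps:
Q(R, O) = 28 + 80*O
l = -9 + 3*√1091 (l = -9 + √((7330 - 879) + 3368) = -9 + √(6451 + 3368) = -9 + √9819 = -9 + 3*√1091 ≈ 90.091)
l + Q(52, (-79 - 32)/(-24 + 61)) = (-9 + 3*√1091) + (28 + 80*((-79 - 32)/(-24 + 61))) = (-9 + 3*√1091) + (28 + 80*(-111/37)) = (-9 + 3*√1091) + (28 + 80*(-111*1/37)) = (-9 + 3*√1091) + (28 + 80*(-3)) = (-9 + 3*√1091) + (28 - 240) = (-9 + 3*√1091) - 212 = -221 + 3*√1091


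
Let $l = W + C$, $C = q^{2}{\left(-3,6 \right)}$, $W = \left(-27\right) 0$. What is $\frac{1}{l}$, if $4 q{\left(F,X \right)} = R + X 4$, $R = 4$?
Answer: $\frac{1}{49} \approx 0.020408$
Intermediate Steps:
$q{\left(F,X \right)} = 1 + X$ ($q{\left(F,X \right)} = \frac{4 + X 4}{4} = \frac{4 + 4 X}{4} = 1 + X$)
$W = 0$
$C = 49$ ($C = \left(1 + 6\right)^{2} = 7^{2} = 49$)
$l = 49$ ($l = 0 + 49 = 49$)
$\frac{1}{l} = \frac{1}{49}$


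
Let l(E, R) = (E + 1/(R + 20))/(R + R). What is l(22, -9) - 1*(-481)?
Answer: 10555/22 ≈ 479.77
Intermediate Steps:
l(E, R) = (E + 1/(20 + R))/(2*R) (l(E, R) = (E + 1/(20 + R))/((2*R)) = (E + 1/(20 + R))*(1/(2*R)) = (E + 1/(20 + R))/(2*R))
l(22, -9) - 1*(-481) = (½)*(1 + 20*22 + 22*(-9))/(-9*(20 - 9)) - 1*(-481) = (½)*(-⅑)*(1 + 440 - 198)/11 + 481 = (½)*(-⅑)*(1/11)*243 + 481 = -27/22 + 481 = 10555/22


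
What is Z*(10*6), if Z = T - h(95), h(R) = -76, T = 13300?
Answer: 802560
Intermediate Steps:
Z = 13376 (Z = 13300 - 1*(-76) = 13300 + 76 = 13376)
Z*(10*6) = 13376*(10*6) = 13376*60 = 802560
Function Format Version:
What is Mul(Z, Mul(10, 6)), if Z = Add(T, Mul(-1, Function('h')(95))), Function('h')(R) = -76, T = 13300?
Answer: 802560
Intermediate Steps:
Z = 13376 (Z = Add(13300, Mul(-1, -76)) = Add(13300, 76) = 13376)
Mul(Z, Mul(10, 6)) = Mul(13376, Mul(10, 6)) = Mul(13376, 60) = 802560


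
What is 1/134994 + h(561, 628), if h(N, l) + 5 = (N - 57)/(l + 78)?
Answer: -204245569/47652882 ≈ -4.2861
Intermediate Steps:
h(N, l) = -5 + (-57 + N)/(78 + l) (h(N, l) = -5 + (N - 57)/(l + 78) = -5 + (-57 + N)/(78 + l))
1/134994 + h(561, 628) = 1/134994 + (-447 + 561 - 5*628)/(78 + 628) = 1/134994 + (-447 + 561 - 3140)/706 = 1/134994 + (1/706)*(-3026) = 1/134994 - 1513/353 = -204245569/47652882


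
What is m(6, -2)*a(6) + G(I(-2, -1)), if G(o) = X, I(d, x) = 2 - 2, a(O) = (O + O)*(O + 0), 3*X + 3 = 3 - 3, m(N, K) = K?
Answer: -145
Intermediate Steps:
X = -1 (X = -1 + (3 - 3)/3 = -1 + (⅓)*0 = -1 + 0 = -1)
a(O) = 2*O² (a(O) = (2*O)*O = 2*O²)
I(d, x) = 0
G(o) = -1
m(6, -2)*a(6) + G(I(-2, -1)) = -4*6² - 1 = -4*36 - 1 = -2*72 - 1 = -144 - 1 = -145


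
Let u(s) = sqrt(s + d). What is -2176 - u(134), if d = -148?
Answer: -2176 - I*sqrt(14) ≈ -2176.0 - 3.7417*I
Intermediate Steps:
u(s) = sqrt(-148 + s) (u(s) = sqrt(s - 148) = sqrt(-148 + s))
-2176 - u(134) = -2176 - sqrt(-148 + 134) = -2176 - sqrt(-14) = -2176 - I*sqrt(14)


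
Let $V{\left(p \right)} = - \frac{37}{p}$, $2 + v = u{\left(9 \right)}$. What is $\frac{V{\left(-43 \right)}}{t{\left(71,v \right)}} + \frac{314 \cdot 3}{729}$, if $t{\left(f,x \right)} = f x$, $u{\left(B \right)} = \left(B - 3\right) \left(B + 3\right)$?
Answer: $\frac{67113931}{51931530} \approx 1.2924$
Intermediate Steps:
$u{\left(B \right)} = \left(-3 + B\right) \left(3 + B\right)$
$v = 70$ ($v = -2 - \left(9 - 9^{2}\right) = -2 + \left(-9 + 81\right) = -2 + 72 = 70$)
$\frac{V{\left(-43 \right)}}{t{\left(71,v \right)}} + \frac{314 \cdot 3}{729} = \frac{\left(-37\right) \frac{1}{-43}}{71 \cdot 70} + \frac{314 \cdot 3}{729} = \frac{\left(-37\right) \left(- \frac{1}{43}\right)}{4970} + 942 \cdot \frac{1}{729} = \frac{37}{43} \cdot \frac{1}{4970} + \frac{314}{243} = \frac{37}{213710} + \frac{314}{243} = \frac{67113931}{51931530}$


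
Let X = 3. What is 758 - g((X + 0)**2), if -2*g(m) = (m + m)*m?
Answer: 839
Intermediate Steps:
g(m) = -m**2 (g(m) = -(m + m)*m/2 = -2*m*m/2 = -m**2)
758 - g((X + 0)**2) = 758 - (-1)*((3 + 0)**2)**2 = 758 - (-1)*(3**2)**2 = 758 - (-1)*9**2 = 758 - (-1)*81 = 758 - 1*(-81) = 758 + 81 = 839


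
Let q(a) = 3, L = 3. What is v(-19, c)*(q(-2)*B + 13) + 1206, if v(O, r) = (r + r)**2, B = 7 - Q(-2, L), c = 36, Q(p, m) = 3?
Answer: 130806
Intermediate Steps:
B = 4 (B = 7 - 1*3 = 7 - 3 = 4)
v(O, r) = 4*r**2 (v(O, r) = (2*r)**2 = 4*r**2)
v(-19, c)*(q(-2)*B + 13) + 1206 = (4*36**2)*(3*4 + 13) + 1206 = (4*1296)*(12 + 13) + 1206 = 5184*25 + 1206 = 129600 + 1206 = 130806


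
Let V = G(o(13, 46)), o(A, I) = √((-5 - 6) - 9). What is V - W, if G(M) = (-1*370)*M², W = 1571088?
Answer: -1563688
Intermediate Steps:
o(A, I) = 2*I*√5 (o(A, I) = √(-11 - 9) = √(-20) = 2*I*√5)
G(M) = -370*M²
V = 7400 (V = -370*(2*I*√5)² = -370*(-20) = 7400)
V - W = 7400 - 1*1571088 = 7400 - 1571088 = -1563688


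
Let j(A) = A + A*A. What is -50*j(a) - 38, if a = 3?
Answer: -638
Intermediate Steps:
j(A) = A + A²
-50*j(a) - 38 = -150*(1 + 3) - 38 = -150*4 - 38 = -50*12 - 38 = -600 - 38 = -638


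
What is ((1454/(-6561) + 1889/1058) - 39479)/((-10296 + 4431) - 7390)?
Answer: 54806824661/18402017238 ≈ 2.9783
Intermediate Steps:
((1454/(-6561) + 1889/1058) - 39479)/((-10296 + 4431) - 7390) = ((1454*(-1/6561) + 1889*(1/1058)) - 39479)/(-5865 - 7390) = ((-1454/6561 + 1889/1058) - 39479)/(-13255) = (10855397/6941538 - 39479)*(-1/13255) = -274034123305/6941538*(-1/13255) = 54806824661/18402017238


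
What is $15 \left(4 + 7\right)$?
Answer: $165$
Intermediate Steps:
$15 \left(4 + 7\right) = 15 \cdot 11 = 165$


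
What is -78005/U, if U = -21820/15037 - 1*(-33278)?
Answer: -1172961185/500379466 ≈ -2.3441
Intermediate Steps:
U = 500379466/15037 (U = -21820*1/15037 + 33278 = -21820/15037 + 33278 = 500379466/15037 ≈ 33277.)
-78005/U = -78005/500379466/15037 = -78005*15037/500379466 = -1172961185/500379466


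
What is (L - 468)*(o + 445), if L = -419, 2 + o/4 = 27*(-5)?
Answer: 91361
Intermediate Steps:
o = -548 (o = -8 + 4*(27*(-5)) = -8 + 4*(-135) = -8 - 540 = -548)
(L - 468)*(o + 445) = (-419 - 468)*(-548 + 445) = -887*(-103) = 91361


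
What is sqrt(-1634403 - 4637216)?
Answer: I*sqrt(6271619) ≈ 2504.3*I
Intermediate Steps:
sqrt(-1634403 - 4637216) = sqrt(-6271619) = I*sqrt(6271619)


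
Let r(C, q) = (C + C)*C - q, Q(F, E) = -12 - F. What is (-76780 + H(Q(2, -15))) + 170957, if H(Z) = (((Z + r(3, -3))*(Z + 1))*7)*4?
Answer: 91629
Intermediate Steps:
r(C, q) = -q + 2*C² (r(C, q) = (2*C)*C - q = 2*C² - q = -q + 2*C²)
H(Z) = 28*(1 + Z)*(21 + Z) (H(Z) = (((Z + (-1*(-3) + 2*3²))*(Z + 1))*7)*4 = (((Z + (3 + 2*9))*(1 + Z))*7)*4 = (((Z + (3 + 18))*(1 + Z))*7)*4 = (((Z + 21)*(1 + Z))*7)*4 = (((21 + Z)*(1 + Z))*7)*4 = (((1 + Z)*(21 + Z))*7)*4 = (7*(1 + Z)*(21 + Z))*4 = 28*(1 + Z)*(21 + Z))
(-76780 + H(Q(2, -15))) + 170957 = (-76780 + (588 + 28*(-12 - 1*2)² + 616*(-12 - 1*2))) + 170957 = (-76780 + (588 + 28*(-12 - 2)² + 616*(-12 - 2))) + 170957 = (-76780 + (588 + 28*(-14)² + 616*(-14))) + 170957 = (-76780 + (588 + 28*196 - 8624)) + 170957 = (-76780 + (588 + 5488 - 8624)) + 170957 = (-76780 - 2548) + 170957 = -79328 + 170957 = 91629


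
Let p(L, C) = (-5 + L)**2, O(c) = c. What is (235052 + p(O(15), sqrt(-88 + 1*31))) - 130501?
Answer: 104651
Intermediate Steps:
(235052 + p(O(15), sqrt(-88 + 1*31))) - 130501 = (235052 + (-5 + 15)**2) - 130501 = (235052 + 10**2) - 130501 = (235052 + 100) - 130501 = 235152 - 130501 = 104651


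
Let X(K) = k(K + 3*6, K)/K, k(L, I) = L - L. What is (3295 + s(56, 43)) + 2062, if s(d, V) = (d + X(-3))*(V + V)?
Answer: 10173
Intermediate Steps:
k(L, I) = 0
X(K) = 0 (X(K) = 0/K = 0)
s(d, V) = 2*V*d (s(d, V) = (d + 0)*(V + V) = d*(2*V) = 2*V*d)
(3295 + s(56, 43)) + 2062 = (3295 + 2*43*56) + 2062 = (3295 + 4816) + 2062 = 8111 + 2062 = 10173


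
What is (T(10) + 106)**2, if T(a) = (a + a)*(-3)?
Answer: 2116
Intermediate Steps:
T(a) = -6*a (T(a) = (2*a)*(-3) = -6*a)
(T(10) + 106)**2 = (-6*10 + 106)**2 = (-60 + 106)**2 = 46**2 = 2116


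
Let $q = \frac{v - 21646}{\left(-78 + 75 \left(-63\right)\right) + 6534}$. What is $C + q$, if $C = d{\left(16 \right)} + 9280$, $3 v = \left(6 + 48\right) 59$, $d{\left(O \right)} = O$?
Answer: $\frac{16070792}{1731} \approx 9284.1$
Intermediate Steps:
$v = 1062$ ($v = \frac{\left(6 + 48\right) 59}{3} = \frac{54 \cdot 59}{3} = \frac{1}{3} \cdot 3186 = 1062$)
$q = - \frac{20584}{1731}$ ($q = \frac{1062 - 21646}{\left(-78 + 75 \left(-63\right)\right) + 6534} = - \frac{20584}{\left(-78 - 4725\right) + 6534} = - \frac{20584}{-4803 + 6534} = - \frac{20584}{1731} \approx -11.891$)
$C = 9296$ ($C = 16 + 9280 = 9296$)
$C + q = 9296 - \frac{20584}{1731} = \frac{16070792}{1731}$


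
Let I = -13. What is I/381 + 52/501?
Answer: 4433/63627 ≈ 0.069672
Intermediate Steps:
I/381 + 52/501 = -13/381 + 52/501 = 4433/63627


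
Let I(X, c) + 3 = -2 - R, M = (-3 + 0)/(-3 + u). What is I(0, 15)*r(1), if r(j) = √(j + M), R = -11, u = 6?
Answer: 0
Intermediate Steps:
M = -1 (M = (-3 + 0)/(-3 + 6) = -3/3 = -3*⅓ = -1)
I(X, c) = 6 (I(X, c) = -3 + (-2 - 1*(-11)) = -3 + (-2 + 11) = -3 + 9 = 6)
r(j) = √(-1 + j) (r(j) = √(j - 1) = √(-1 + j))
I(0, 15)*r(1) = 6*√(-1 + 1) = 6*√0 = 6*0 = 0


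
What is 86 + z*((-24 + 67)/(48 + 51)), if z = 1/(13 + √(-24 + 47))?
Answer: 1243603/14454 - 43*√23/14454 ≈ 86.024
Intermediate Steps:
z = 1/(13 + √23) ≈ 0.056193
86 + z*((-24 + 67)/(48 + 51)) = 86 + (13/146 - √23/146)*((-24 + 67)/(48 + 51)) = 86 + (13/146 - √23/146)*(43/99) = 86 + (559/14454 - 43*√23/14454) = 1243603/14454 - 43*√23/14454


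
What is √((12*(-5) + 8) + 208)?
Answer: 2*√39 ≈ 12.490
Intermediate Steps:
√((12*(-5) + 8) + 208) = √((-60 + 8) + 208) = √(-52 + 208) = √156 = 2*√39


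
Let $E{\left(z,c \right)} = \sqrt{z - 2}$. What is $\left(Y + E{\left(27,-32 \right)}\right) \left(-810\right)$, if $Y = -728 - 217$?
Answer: $761400$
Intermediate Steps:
$E{\left(z,c \right)} = \sqrt{-2 + z}$
$Y = -945$
$\left(Y + E{\left(27,-32 \right)}\right) \left(-810\right) = \left(-945 + \sqrt{-2 + 27}\right) \left(-810\right) = \left(-945 + \sqrt{25}\right) \left(-810\right) = \left(-945 + 5\right) \left(-810\right) = \left(-940\right) \left(-810\right) = 761400$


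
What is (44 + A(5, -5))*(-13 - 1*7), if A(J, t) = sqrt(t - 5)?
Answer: -880 - 20*I*sqrt(10) ≈ -880.0 - 63.246*I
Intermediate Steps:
A(J, t) = sqrt(-5 + t)
(44 + A(5, -5))*(-13 - 1*7) = (44 + sqrt(-5 - 5))*(-13 - 1*7) = (44 + sqrt(-10))*(-13 - 7) = (44 + I*sqrt(10))*(-20) = -880 - 20*I*sqrt(10)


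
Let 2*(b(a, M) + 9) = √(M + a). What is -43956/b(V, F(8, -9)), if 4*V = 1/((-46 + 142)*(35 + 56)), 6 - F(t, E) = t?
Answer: 5026904064/1035613 + 63936*I*√38158302/1035613 ≈ 4854.0 + 381.37*I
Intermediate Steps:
F(t, E) = 6 - t
V = 1/34944 (V = 1/(4*(((-46 + 142)*(35 + 56)))) = 1/(4*((96*91))) = (¼)/8736 = (¼)*(1/8736) = 1/34944 ≈ 2.8617e-5)
b(a, M) = -9 + √(M + a)/2
-43956/b(V, F(8, -9)) = -43956/(-9 + √((6 - 1*8) + 1/34944)/2) = -43956/(-9 + √((6 - 8) + 1/34944)/2) = -43956/(-9 + √(-2 + 1/34944)/2) = -43956/(-9 + √(-69887/34944)/2) = -43956/(-9 + (I*√38158302/4368)/2) = -43956/(-9 + I*√38158302/8736)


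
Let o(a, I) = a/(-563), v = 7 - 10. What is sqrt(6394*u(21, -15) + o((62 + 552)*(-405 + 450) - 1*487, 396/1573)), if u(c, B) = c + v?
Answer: sqrt(36465314639)/563 ≈ 339.18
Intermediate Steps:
v = -3
u(c, B) = -3 + c (u(c, B) = c - 3 = -3 + c)
o(a, I) = -a/563 (o(a, I) = a*(-1/563) = -a/563)
sqrt(6394*u(21, -15) + o((62 + 552)*(-405 + 450) - 1*487, 396/1573)) = sqrt(6394*(-3 + 21) - ((62 + 552)*(-405 + 450) - 1*487)/563) = sqrt(6394*18 - (614*45 - 487)/563) = sqrt(115092 - (27630 - 487)/563) = sqrt(115092 - 1/563*27143) = sqrt(115092 - 27143/563) = sqrt(64769653/563) = sqrt(36465314639)/563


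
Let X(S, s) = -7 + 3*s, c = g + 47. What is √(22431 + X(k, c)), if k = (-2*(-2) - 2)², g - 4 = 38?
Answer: √22691 ≈ 150.64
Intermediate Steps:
g = 42 (g = 4 + 38 = 42)
k = 4 (k = (4 - 2)² = 2² = 4)
c = 89 (c = 42 + 47 = 89)
√(22431 + X(k, c)) = √(22431 + (-7 + 3*89)) = √(22431 + (-7 + 267)) = √(22431 + 260) = √22691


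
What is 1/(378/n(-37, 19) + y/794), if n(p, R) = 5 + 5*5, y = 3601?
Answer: 3970/68027 ≈ 0.058359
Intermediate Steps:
n(p, R) = 30 (n(p, R) = 5 + 25 = 30)
1/(378/n(-37, 19) + y/794) = 1/(378/30 + 3601/794) = 1/(378*(1/30) + 3601*(1/794)) = 1/(63/5 + 3601/794) = 1/(68027/3970) = 3970/68027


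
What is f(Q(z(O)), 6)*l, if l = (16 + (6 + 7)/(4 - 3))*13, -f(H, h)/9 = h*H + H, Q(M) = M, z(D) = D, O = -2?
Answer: 47502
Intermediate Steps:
f(H, h) = -9*H - 9*H*h (f(H, h) = -9*(h*H + H) = -9*(H*h + H) = -9*(H + H*h) = -9*H - 9*H*h)
l = 377 (l = (16 + 13/1)*13 = (16 + 13*1)*13 = (16 + 13)*13 = 29*13 = 377)
f(Q(z(O)), 6)*l = -9*(-2)*(1 + 6)*377 = -9*(-2)*7*377 = 126*377 = 47502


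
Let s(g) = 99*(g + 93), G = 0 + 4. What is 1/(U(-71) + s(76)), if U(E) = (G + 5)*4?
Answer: 1/16767 ≈ 5.9641e-5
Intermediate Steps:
G = 4
s(g) = 9207 + 99*g (s(g) = 99*(93 + g) = 9207 + 99*g)
U(E) = 36 (U(E) = (4 + 5)*4 = 9*4 = 36)
1/(U(-71) + s(76)) = 1/(36 + (9207 + 99*76)) = 1/(36 + (9207 + 7524)) = 1/(36 + 16731) = 1/16767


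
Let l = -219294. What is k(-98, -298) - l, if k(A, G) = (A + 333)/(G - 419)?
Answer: 157233563/717 ≈ 2.1929e+5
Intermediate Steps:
k(A, G) = (333 + A)/(-419 + G)
k(-98, -298) - l = (333 - 98)/(-419 - 298) - 1*(-219294) = 235/(-717) + 219294 = -1/717*235 + 219294 = -235/717 + 219294 = 157233563/717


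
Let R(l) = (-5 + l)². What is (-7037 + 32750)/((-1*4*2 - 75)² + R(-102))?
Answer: 25713/18338 ≈ 1.4022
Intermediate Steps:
(-7037 + 32750)/((-1*4*2 - 75)² + R(-102)) = (-7037 + 32750)/((-1*4*2 - 75)² + (-5 - 102)²) = 25713/((-4*2 - 75)² + (-107)²) = 25713/((-8 - 75)² + 11449) = 25713/((-83)² + 11449) = 25713/(6889 + 11449) = 25713/18338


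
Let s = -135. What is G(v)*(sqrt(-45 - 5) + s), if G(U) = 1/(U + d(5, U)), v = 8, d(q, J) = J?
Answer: -135/16 + 5*I*sqrt(2)/16 ≈ -8.4375 + 0.44194*I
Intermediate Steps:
G(U) = 1/(2*U) (G(U) = 1/(U + U) = 1/(2*U))
G(v)*(sqrt(-45 - 5) + s) = ((1/2)/8)*(sqrt(-45 - 5) - 135) = ((1/2)*(1/8))*(sqrt(-50) - 135) = (5*I*sqrt(2) - 135)/16 = (-135 + 5*I*sqrt(2))/16 = -135/16 + 5*I*sqrt(2)/16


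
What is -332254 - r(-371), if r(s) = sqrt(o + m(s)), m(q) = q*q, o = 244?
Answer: -332254 - sqrt(137885) ≈ -3.3263e+5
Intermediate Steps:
m(q) = q**2
r(s) = sqrt(244 + s**2)
-332254 - r(-371) = -332254 - sqrt(244 + (-371)**2) = -332254 - sqrt(244 + 137641) = -332254 - sqrt(137885)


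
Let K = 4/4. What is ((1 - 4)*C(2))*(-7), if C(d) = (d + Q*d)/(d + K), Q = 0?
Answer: 14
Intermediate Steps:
K = 1 (K = 4*(¼) = 1)
C(d) = d/(1 + d) (C(d) = (d + 0*d)/(d + 1) = (d + 0)/(1 + d) = d/(1 + d))
((1 - 4)*C(2))*(-7) = ((1 - 4)*(2/(1 + 2)))*(-7) = -6/3*(-7) = -3*⅔*(-7) = -2*(-7) = 14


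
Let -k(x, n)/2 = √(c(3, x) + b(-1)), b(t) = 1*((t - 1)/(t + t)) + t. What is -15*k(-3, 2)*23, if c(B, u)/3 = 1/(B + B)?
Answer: 345*√2 ≈ 487.90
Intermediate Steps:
c(B, u) = 3/(2*B) (c(B, u) = 3/(B + B) = 3/((2*B)) = 3*(1/(2*B)) = 3/(2*B))
b(t) = t + (-1 + t)/(2*t) (b(t) = 1*((-1 + t)/((2*t))) + t = 1*((-1 + t)*(1/(2*t))) + t = 1*((-1 + t)/(2*t)) + t = (-1 + t)/(2*t) + t = t + (-1 + t)/(2*t))
k(x, n) = -√2 (k(x, n) = -2*√((3/2)/3 + (½ - 1 - ½/(-1))) = -2*√((3/2)*(⅓) + (½ - 1 - ½*(-1))) = -2*√(½ + (½ - 1 + ½)) = -2*√(½ + 0) = -√2)
-15*k(-3, 2)*23 = -(-15)*√2*23 = (15*√2)*23 = 345*√2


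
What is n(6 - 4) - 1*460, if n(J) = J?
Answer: -458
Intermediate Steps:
n(6 - 4) - 1*460 = (6 - 4) - 1*460 = 2 - 460 = -458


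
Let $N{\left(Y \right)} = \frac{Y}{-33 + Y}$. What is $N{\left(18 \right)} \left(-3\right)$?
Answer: $\frac{18}{5} \approx 3.6$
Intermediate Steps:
$N{\left(18 \right)} \left(-3\right) = \frac{18}{-33 + 18} \left(-3\right) = \frac{18}{-15} \left(-3\right) = 18 \left(- \frac{1}{15}\right) \left(-3\right) = \left(- \frac{6}{5}\right) \left(-3\right) = \frac{18}{5}$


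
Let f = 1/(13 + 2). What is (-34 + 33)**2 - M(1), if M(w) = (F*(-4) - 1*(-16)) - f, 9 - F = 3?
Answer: 136/15 ≈ 9.0667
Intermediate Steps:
F = 6 (F = 9 - 1*3 = 9 - 3 = 6)
f = 1/15 ≈ 0.066667
M(w) = -121/15 (M(w) = (6*(-4) - 1*(-16)) - 1*1/15 = (-24 + 16) - 1/15 = -8 - 1/15 = -121/15)
(-34 + 33)**2 - M(1) = (-34 + 33)**2 - 1*(-121/15) = (-1)**2 + 121/15 = 1 + 121/15 = 136/15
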